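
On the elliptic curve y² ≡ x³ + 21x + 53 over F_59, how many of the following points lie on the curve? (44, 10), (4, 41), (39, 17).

(44, 10): 10² ≡ 41, rhs ≡ 21 → off.
(4, 41): 41² ≡ 29, rhs ≡ 24 → off.
(39, 17): 17² ≡ 53, rhs ≡ 11 → off.

0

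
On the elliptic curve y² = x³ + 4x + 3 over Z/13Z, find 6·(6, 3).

(8, 1)

Write Q = (6, 3).
Repeated addition: build up to 6Q.
2Q: tangent at (6, 3): λ = (3·6² + 4)/(2·3) ≡ 8/6. 6⁻¹ ≡ 11 (mod 13), so λ ≡ 8·11 ≡ 10.
  x = λ² - 6 - 6 = 100 - 12 ≡ 10; y = λ·(6 - 10) - 3 ≡ 9. → (10, 9)
3Q: (10, 9) + (6, 3). λ = (3 - 9)/(6 - 10) ≡ 7/9 mod 13. 9⁻¹ ≡ 3 (mod 13) since 9·3 = 27 ≡ 1, so λ ≡ 8.
  x = λ² - 10 - 6 = 64 - 16 ≡ 9; y = λ·(10 - 9) - 9 ≡ 12. → (9, 12)
4Q: (9, 12) + (6, 3). λ = (3 - 12)/(6 - 9) ≡ 4/10 mod 13. 10⁻¹ ≡ 4 (mod 13), so λ ≡ 3.
  x = λ² - 9 - 6 = 9 - 15 ≡ 7; y = λ·(9 - 7) - 12 ≡ 7. → (7, 7)
5Q: (7, 7) + (6, 3). λ = (3 - 7)/(6 - 7) ≡ 9/12 mod 13. 12⁻¹ ≡ 12 (mod 13) since 12·12 = 144 ≡ 1, so λ ≡ 4.
  x = λ² - 7 - 6 = 16 - 13 ≡ 3; y = λ·(7 - 3) - 7 ≡ 9. → (3, 9)
6Q: (3, 9) + (6, 3). λ = (3 - 9)/(6 - 3) ≡ 7/3 mod 13. 3⁻¹ ≡ 9 (mod 13), so λ ≡ 11.
  x = λ² - 3 - 6 = 121 - 9 ≡ 8; y = λ·(3 - 8) - 9 ≡ 1. → (8, 1)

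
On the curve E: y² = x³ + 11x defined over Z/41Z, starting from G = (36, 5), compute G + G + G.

Repeated addition: build up to 3G.
2G: tangent at (36, 5): λ = (3·36² + 11)/(2·5) ≡ 4/10. 10⁻¹ ≡ 37 (mod 41) since 10·37 = 370 ≡ 1, so λ ≡ 4·37 ≡ 25.
  x = λ² - 36 - 36 = 625 - 72 ≡ 20; y = λ·(36 - 20) - 5 ≡ 26. → (20, 26)
3G: (20, 26) + (36, 5). λ = (5 - 26)/(36 - 20) ≡ 20/16 mod 41. 16⁻¹ ≡ 18 (mod 41), so λ ≡ 32.
  x = λ² - 20 - 36 = 1024 - 56 ≡ 25; y = λ·(20 - 25) - 26 ≡ 19. → (25, 19)

(25, 19)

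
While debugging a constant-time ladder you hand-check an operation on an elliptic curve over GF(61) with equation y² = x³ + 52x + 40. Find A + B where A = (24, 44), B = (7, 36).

(24, 44) + (7, 36). λ = (36 - 44)/(7 - 24) ≡ 53/44 mod 61. 44⁻¹ ≡ 43 (mod 61), so λ ≡ 22.
  x = λ² - 24 - 7 = 484 - 31 ≡ 26; y = λ·(24 - 26) - 44 ≡ 34. → (26, 34)

(26, 34)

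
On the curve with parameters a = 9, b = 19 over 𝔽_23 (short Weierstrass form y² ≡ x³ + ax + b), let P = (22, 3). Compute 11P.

(3, 21)

Repeated addition: build up to 11P.
2P: tangent at (22, 3): λ = (3·22² + 9)/(2·3) ≡ 12/6. 6⁻¹ ≡ 4 (mod 23), so λ ≡ 12·4 ≡ 2.
  x = λ² - 22 - 22 = 4 - 44 ≡ 6; y = λ·(22 - 6) - 3 ≡ 6. → (6, 6)
3P: (6, 6) + (22, 3). λ = (3 - 6)/(22 - 6) ≡ 20/16 mod 23. 16⁻¹ ≡ 13 (mod 23) since 16·13 = 208 ≡ 1, so λ ≡ 7.
  x = λ² - 6 - 22 = 49 - 28 ≡ 21; y = λ·(6 - 21) - 6 ≡ 4. → (21, 4)
4P: (21, 4) + (22, 3). λ = (3 - 4)/(22 - 21) ≡ 22/1 mod 23. 1⁻¹ ≡ 1 (mod 23), so λ ≡ 22.
  x = λ² - 21 - 22 = 484 - 43 ≡ 4; y = λ·(21 - 4) - 4 ≡ 2. → (4, 2)
5P: (4, 2) + (22, 3). λ = (3 - 2)/(22 - 4) ≡ 1/18 mod 23. 18⁻¹ ≡ 9 (mod 23) since 18·9 = 162 ≡ 1, so λ ≡ 9.
  x = λ² - 4 - 22 = 81 - 26 ≡ 9; y = λ·(4 - 9) - 2 ≡ 22. → (9, 22)
6P: (9, 22) + (22, 3). λ = (3 - 22)/(22 - 9) ≡ 4/13 mod 23. 13⁻¹ ≡ 16 (mod 23) since 13·16 = 208 ≡ 1, so λ ≡ 18.
  x = λ² - 9 - 22 = 324 - 31 ≡ 17; y = λ·(9 - 17) - 22 ≡ 18. → (17, 18)
7P: (17, 18) + (22, 3). λ = (3 - 18)/(22 - 17) ≡ 8/5 mod 23. 5⁻¹ ≡ 14 (mod 23) since 5·14 = 70 ≡ 1, so λ ≡ 20.
  x = λ² - 17 - 22 = 400 - 39 ≡ 16; y = λ·(17 - 16) - 18 ≡ 2. → (16, 2)
8P: (16, 2) + (22, 3). λ = (3 - 2)/(22 - 16) ≡ 1/6 mod 23. 6⁻¹ ≡ 4 (mod 23) since 6·4 = 24 ≡ 1, so λ ≡ 4.
  x = λ² - 16 - 22 = 16 - 38 ≡ 1; y = λ·(16 - 1) - 2 ≡ 12. → (1, 12)
9P: (1, 12) + (22, 3). λ = (3 - 12)/(22 - 1) ≡ 14/21 mod 23. 21⁻¹ ≡ 11 (mod 23), so λ ≡ 16.
  x = λ² - 1 - 22 = 256 - 23 ≡ 3; y = λ·(1 - 3) - 12 ≡ 2. → (3, 2)
10P: (3, 2) + (22, 3). λ = (3 - 2)/(22 - 3) ≡ 1/19 mod 23. 19⁻¹ ≡ 17 (mod 23), so λ ≡ 17.
  x = λ² - 3 - 22 = 289 - 25 ≡ 11; y = λ·(3 - 11) - 2 ≡ 0. → (11, 0)
11P: (11, 0) + (22, 3). λ = (3 - 0)/(22 - 11) ≡ 3/11 mod 23. 11⁻¹ ≡ 21 (mod 23) since 11·21 = 231 ≡ 1, so λ ≡ 17.
  x = λ² - 11 - 22 = 289 - 33 ≡ 3; y = λ·(11 - 3) - 0 ≡ 21. → (3, 21)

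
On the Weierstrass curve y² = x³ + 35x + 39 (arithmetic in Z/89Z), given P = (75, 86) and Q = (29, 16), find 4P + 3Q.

(75, 3)

First 4P:
Double-and-add on 4 = (100)₂. Start with P = (75, 86) for the leading 1-bit.
double: tangent at (75, 86): λ = (3·75² + 35)/(2·86) ≡ 0/83. 83⁻¹ ≡ 74 (mod 89), so λ ≡ 0·74 ≡ 0.
  x = λ² - 75 - 75 = 0 - 150 ≡ 28; y = λ·(75 - 28) - 86 ≡ 3. → (28, 3)
double: tangent at (28, 3): λ = (3·28² + 35)/(2·3) ≡ 73/6. 6⁻¹ ≡ 15 (mod 89), so λ ≡ 73·15 ≡ 27.
  x = λ² - 28 - 28 = 729 - 56 ≡ 50; y = λ·(28 - 50) - 3 ≡ 26. → (50, 26)
4P = (50, 26).
Next 3Q:
Repeated addition: build up to 3Q.
2Q: tangent at (29, 16): λ = (3·29² + 35)/(2·16) ≡ 66/32. 32⁻¹ ≡ 64 (mod 89) since 32·64 = 2048 ≡ 1, so λ ≡ 66·64 ≡ 41.
  x = λ² - 29 - 29 = 1681 - 58 ≡ 21; y = λ·(29 - 21) - 16 ≡ 45. → (21, 45)
3Q: (21, 45) + (29, 16). λ = (16 - 45)/(29 - 21) ≡ 60/8 mod 89. 8⁻¹ ≡ 78 (mod 89), so λ ≡ 52.
  x = λ² - 21 - 29 = 2704 - 50 ≡ 73; y = λ·(21 - 73) - 45 ≡ 10. → (73, 10)
3Q = (73, 10).
Finally 4P + 3Q:
(50, 26) + (73, 10). λ = (10 - 26)/(73 - 50) ≡ 73/23 mod 89. 23⁻¹ ≡ 31 (mod 89) since 23·31 = 713 ≡ 1, so λ ≡ 38.
  x = λ² - 50 - 73 = 1444 - 123 ≡ 75; y = λ·(50 - 75) - 26 ≡ 3. → (75, 3)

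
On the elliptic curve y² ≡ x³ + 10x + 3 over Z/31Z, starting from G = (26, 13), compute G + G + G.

(13, 6)

Repeated addition: build up to 3G.
2G: tangent at (26, 13): λ = (3·26² + 10)/(2·13) ≡ 23/26. 26⁻¹ ≡ 6 (mod 31), so λ ≡ 23·6 ≡ 14.
  x = λ² - 26 - 26 = 196 - 52 ≡ 20; y = λ·(26 - 20) - 13 ≡ 9. → (20, 9)
3G: (20, 9) + (26, 13). λ = (13 - 9)/(26 - 20) ≡ 4/6 mod 31. 6⁻¹ ≡ 26 (mod 31) since 6·26 = 156 ≡ 1, so λ ≡ 11.
  x = λ² - 20 - 26 = 121 - 46 ≡ 13; y = λ·(20 - 13) - 9 ≡ 6. → (13, 6)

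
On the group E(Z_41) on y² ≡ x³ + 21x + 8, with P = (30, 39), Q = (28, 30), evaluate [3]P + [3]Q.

First 3P:
Repeated addition: build up to 3P.
2P: tangent at (30, 39): λ = (3·30² + 21)/(2·39) ≡ 15/37. 37⁻¹ ≡ 10 (mod 41) since 37·10 = 370 ≡ 1, so λ ≡ 15·10 ≡ 27.
  x = λ² - 30 - 30 = 729 - 60 ≡ 13; y = λ·(30 - 13) - 39 ≡ 10. → (13, 10)
3P: (13, 10) + (30, 39). λ = (39 - 10)/(30 - 13) ≡ 29/17 mod 41. 17⁻¹ ≡ 29 (mod 41), so λ ≡ 21.
  x = λ² - 13 - 30 = 441 - 43 ≡ 29; y = λ·(13 - 29) - 10 ≡ 23. → (29, 23)
3P = (29, 23).
Next 3Q:
Repeated addition: build up to 3Q.
2Q: tangent at (28, 30): λ = (3·28² + 21)/(2·30) ≡ 36/19. 19⁻¹ ≡ 13 (mod 41), so λ ≡ 36·13 ≡ 17.
  x = λ² - 28 - 28 = 289 - 56 ≡ 28; y = λ·(28 - 28) - 30 ≡ 11. → (28, 11)
3Q: (28, 11) + (28, 30): same x and y₁ ≡ -y₂, so the sum is O.
3Q = O.
Finally 3P + 3Q:
(29, 23) + O = (29, 23) (identity).

(29, 23)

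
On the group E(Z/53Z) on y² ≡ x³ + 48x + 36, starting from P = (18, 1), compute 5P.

Double-and-add on 5 = (101)₂. Start with P = (18, 1) for the leading 1-bit.
double: tangent at (18, 1): λ = (3·18² + 48)/(2·1) ≡ 13/2. 2⁻¹ ≡ 27 (mod 53), so λ ≡ 13·27 ≡ 33.
  x = λ² - 18 - 18 = 1089 - 36 ≡ 46; y = λ·(18 - 46) - 1 ≡ 29. → (46, 29)
double: tangent at (46, 29): λ = (3·46² + 48)/(2·29) ≡ 36/5. 5⁻¹ ≡ 32 (mod 53), so λ ≡ 36·32 ≡ 39.
  x = λ² - 46 - 46 = 1521 - 92 ≡ 51; y = λ·(46 - 51) - 29 ≡ 41. → (51, 41)
add P: (51, 41) + (18, 1). λ = (1 - 41)/(18 - 51) ≡ 13/20 mod 53. 20⁻¹ ≡ 8 (mod 53), so λ ≡ 51.
  x = λ² - 51 - 18 = 2601 - 69 ≡ 41; y = λ·(51 - 41) - 41 ≡ 45. → (41, 45)

(41, 45)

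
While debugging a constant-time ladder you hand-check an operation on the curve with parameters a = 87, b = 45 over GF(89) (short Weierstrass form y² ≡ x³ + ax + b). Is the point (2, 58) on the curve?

no

y² = 58² ≡ 71; x³ + 87x + 45 = 227 ≡ 49 (mod 89). 71 ≠ 49.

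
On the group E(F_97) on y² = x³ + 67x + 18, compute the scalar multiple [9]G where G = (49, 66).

(42, 22)

Double-and-add on 9 = (1001)₂. Start with G = (49, 66) for the leading 1-bit.
double: tangent at (49, 66): λ = (3·49² + 67)/(2·66) ≡ 92/35. 35⁻¹ ≡ 61 (mod 97), so λ ≡ 92·61 ≡ 83.
  x = λ² - 49 - 49 = 6889 - 98 ≡ 1; y = λ·(49 - 1) - 66 ≡ 38. → (1, 38)
double: tangent at (1, 38): λ = (3·1² + 67)/(2·38) ≡ 70/76. 76⁻¹ ≡ 60 (mod 97), so λ ≡ 70·60 ≡ 29.
  x = λ² - 1 - 1 = 841 - 2 ≡ 63; y = λ·(1 - 63) - 38 ≡ 7. → (63, 7)
double: tangent at (63, 7): λ = (3·63² + 67)/(2·7) ≡ 43/14. 14⁻¹ ≡ 7 (mod 97), so λ ≡ 43·7 ≡ 10.
  x = λ² - 63 - 63 = 100 - 126 ≡ 71; y = λ·(63 - 71) - 7 ≡ 10. → (71, 10)
add G: (71, 10) + (49, 66). λ = (66 - 10)/(49 - 71) ≡ 56/75 mod 97. 75⁻¹ ≡ 22 (mod 97), so λ ≡ 68.
  x = λ² - 71 - 49 = 4624 - 120 ≡ 42; y = λ·(71 - 42) - 10 ≡ 22. → (42, 22)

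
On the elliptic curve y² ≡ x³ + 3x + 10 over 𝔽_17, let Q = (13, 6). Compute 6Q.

Double-and-add on 6 = (110)₂. Start with Q = (13, 6) for the leading 1-bit.
double: tangent at (13, 6): λ = (3·13² + 3)/(2·6) ≡ 0/12. 12⁻¹ ≡ 10 (mod 17) since 12·10 = 120 ≡ 1, so λ ≡ 0·10 ≡ 0.
  x = λ² - 13 - 13 = 0 - 26 ≡ 8; y = λ·(13 - 8) - 6 ≡ 11. → (8, 11)
add Q: (8, 11) + (13, 6). λ = (6 - 11)/(13 - 8) ≡ 12/5 mod 17. 5⁻¹ ≡ 7 (mod 17) since 5·7 = 35 ≡ 1, so λ ≡ 16.
  x = λ² - 8 - 13 = 256 - 21 ≡ 14; y = λ·(8 - 14) - 11 ≡ 12. → (14, 12)
double: tangent at (14, 12): λ = (3·14² + 3)/(2·12) ≡ 13/7. 7⁻¹ ≡ 5 (mod 17) since 7·5 = 35 ≡ 1, so λ ≡ 13·5 ≡ 14.
  x = λ² - 14 - 14 = 196 - 28 ≡ 15; y = λ·(14 - 15) - 12 ≡ 8. → (15, 8)

(15, 8)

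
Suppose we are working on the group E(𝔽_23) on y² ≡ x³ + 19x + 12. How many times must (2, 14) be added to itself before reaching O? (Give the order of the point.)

2P: tangent at (2, 14): λ = (3·2² + 19)/(2·14) ≡ 8/5. 5⁻¹ ≡ 14 (mod 23), so λ ≡ 8·14 ≡ 20.
  x = λ² - 2 - 2 = 400 - 4 ≡ 5; y = λ·(2 - 5) - 14 ≡ 18. → (5, 18)
3P: (5, 18) + (2, 14). λ = (14 - 18)/(2 - 5) ≡ 19/20 mod 23. 20⁻¹ ≡ 15 (mod 23), so λ ≡ 9.
  x = λ² - 5 - 2 = 81 - 7 ≡ 5; y = λ·(5 - 5) - 18 ≡ 5. → (5, 5)
4P: (5, 5) + (2, 14). λ = (14 - 5)/(2 - 5) ≡ 9/20 mod 23. 20⁻¹ ≡ 15 (mod 23), so λ ≡ 20.
  x = λ² - 5 - 2 = 400 - 7 ≡ 2; y = λ·(5 - 2) - 5 ≡ 9. → (2, 9)
5P: (2, 9) + (2, 14): same x and y₁ ≡ -y₂, so the sum is O.
5P = O, so the order is 5.

5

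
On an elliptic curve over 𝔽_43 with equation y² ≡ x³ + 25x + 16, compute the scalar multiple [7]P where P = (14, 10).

Repeated addition: build up to 7P.
2P: tangent at (14, 10): λ = (3·14² + 25)/(2·10) ≡ 11/20. 20⁻¹ ≡ 28 (mod 43), so λ ≡ 11·28 ≡ 7.
  x = λ² - 14 - 14 = 49 - 28 ≡ 21; y = λ·(14 - 21) - 10 ≡ 27. → (21, 27)
3P: (21, 27) + (14, 10). λ = (10 - 27)/(14 - 21) ≡ 26/36 mod 43. 36⁻¹ ≡ 6 (mod 43), so λ ≡ 27.
  x = λ² - 21 - 14 = 729 - 35 ≡ 6; y = λ·(21 - 6) - 27 ≡ 34. → (6, 34)
4P: (6, 34) + (14, 10). λ = (10 - 34)/(14 - 6) ≡ 19/8 mod 43. 8⁻¹ ≡ 27 (mod 43) since 8·27 = 216 ≡ 1, so λ ≡ 40.
  x = λ² - 6 - 14 = 1600 - 20 ≡ 32; y = λ·(6 - 32) - 34 ≡ 1. → (32, 1)
5P: (32, 1) + (14, 10). λ = (10 - 1)/(14 - 32) ≡ 9/25 mod 43. 25⁻¹ ≡ 31 (mod 43), so λ ≡ 21.
  x = λ² - 32 - 14 = 441 - 46 ≡ 8; y = λ·(32 - 8) - 1 ≡ 30. → (8, 30)
6P: (8, 30) + (14, 10). λ = (10 - 30)/(14 - 8) ≡ 23/6 mod 43. 6⁻¹ ≡ 36 (mod 43), so λ ≡ 11.
  x = λ² - 8 - 14 = 121 - 22 ≡ 13; y = λ·(8 - 13) - 30 ≡ 1. → (13, 1)
7P: (13, 1) + (14, 10). λ = (10 - 1)/(14 - 13) ≡ 9/1 mod 43. 1⁻¹ ≡ 1 (mod 43), so λ ≡ 9.
  x = λ² - 13 - 14 = 81 - 27 ≡ 11; y = λ·(13 - 11) - 1 ≡ 17. → (11, 17)

(11, 17)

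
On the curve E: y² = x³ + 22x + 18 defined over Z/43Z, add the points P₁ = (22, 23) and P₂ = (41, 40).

(22, 23) + (41, 40). λ = (40 - 23)/(41 - 22) ≡ 17/19 mod 43. 19⁻¹ ≡ 34 (mod 43) since 19·34 = 646 ≡ 1, so λ ≡ 19.
  x = λ² - 22 - 41 = 361 - 63 ≡ 40; y = λ·(22 - 40) - 23 ≡ 22. → (40, 22)

(40, 22)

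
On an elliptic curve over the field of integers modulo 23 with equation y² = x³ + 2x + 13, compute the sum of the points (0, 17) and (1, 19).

(0, 17) + (1, 19). λ = (19 - 17)/(1 - 0) ≡ 2/1 mod 23. 1⁻¹ ≡ 1 (mod 23) since 1·1 = 1 ≡ 1, so λ ≡ 2.
  x = λ² - 0 - 1 = 4 - 1 ≡ 3; y = λ·(0 - 3) - 17 ≡ 0. → (3, 0)

(3, 0)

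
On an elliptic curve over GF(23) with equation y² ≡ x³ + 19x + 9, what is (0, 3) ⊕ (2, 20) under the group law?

(0, 3) + (2, 20). λ = (20 - 3)/(2 - 0) ≡ 17/2 mod 23. 2⁻¹ ≡ 12 (mod 23) since 2·12 = 24 ≡ 1, so λ ≡ 20.
  x = λ² - 0 - 2 = 400 - 2 ≡ 7; y = λ·(0 - 7) - 3 ≡ 18. → (7, 18)

(7, 18)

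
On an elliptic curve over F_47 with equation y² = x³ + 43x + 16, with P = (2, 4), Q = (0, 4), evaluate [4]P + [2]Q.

First 4P:
Repeated addition: build up to 4P.
2P: tangent at (2, 4): λ = (3·2² + 43)/(2·4) ≡ 8/8. 8⁻¹ ≡ 6 (mod 47) since 8·6 = 48 ≡ 1, so λ ≡ 8·6 ≡ 1.
  x = λ² - 2 - 2 = 1 - 4 ≡ 44; y = λ·(2 - 44) - 4 ≡ 1. → (44, 1)
3P: (44, 1) + (2, 4). λ = (4 - 1)/(2 - 44) ≡ 3/5 mod 47. 5⁻¹ ≡ 19 (mod 47) since 5·19 = 95 ≡ 1, so λ ≡ 10.
  x = λ² - 44 - 2 = 100 - 46 ≡ 7; y = λ·(44 - 7) - 1 ≡ 40. → (7, 40)
4P: (7, 40) + (2, 4). λ = (4 - 40)/(2 - 7) ≡ 11/42 mod 47. 42⁻¹ ≡ 28 (mod 47), so λ ≡ 26.
  x = λ² - 7 - 2 = 676 - 9 ≡ 9; y = λ·(7 - 9) - 40 ≡ 2. → (9, 2)
4P = (9, 2).
Next 2Q:
Repeated addition: build up to 2Q.
2Q: tangent at (0, 4): λ = (3·0² + 43)/(2·4) ≡ 43/8. 8⁻¹ ≡ 6 (mod 47), so λ ≡ 43·6 ≡ 23.
  x = λ² - 0 - 0 = 529 - 0 ≡ 12; y = λ·(0 - 12) - 4 ≡ 2. → (12, 2)
2Q = (12, 2).
Finally 4P + 2Q:
(9, 2) + (12, 2). λ = (2 - 2)/(12 - 9) ≡ 0/3 mod 47. 3⁻¹ ≡ 16 (mod 47) since 3·16 = 48 ≡ 1, so λ ≡ 0.
  x = λ² - 9 - 12 = 0 - 21 ≡ 26; y = λ·(9 - 26) - 2 ≡ 45. → (26, 45)

(26, 45)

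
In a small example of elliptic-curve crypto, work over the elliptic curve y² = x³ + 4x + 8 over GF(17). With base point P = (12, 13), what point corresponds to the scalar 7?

Repeated addition: build up to 7P.
2P: tangent at (12, 13): λ = (3·12² + 4)/(2·13) ≡ 11/9. 9⁻¹ ≡ 2 (mod 17), so λ ≡ 11·2 ≡ 5.
  x = λ² - 12 - 12 = 25 - 24 ≡ 1; y = λ·(12 - 1) - 13 ≡ 8. → (1, 8)
3P: (1, 8) + (12, 13). λ = (13 - 8)/(12 - 1) ≡ 5/11 mod 17. 11⁻¹ ≡ 14 (mod 17) since 11·14 = 154 ≡ 1, so λ ≡ 2.
  x = λ² - 1 - 12 = 4 - 13 ≡ 8; y = λ·(1 - 8) - 8 ≡ 12. → (8, 12)
4P: (8, 12) + (12, 13). λ = (13 - 12)/(12 - 8) ≡ 1/4 mod 17. 4⁻¹ ≡ 13 (mod 17) since 4·13 = 52 ≡ 1, so λ ≡ 13.
  x = λ² - 8 - 12 = 169 - 20 ≡ 13; y = λ·(8 - 13) - 12 ≡ 8. → (13, 8)
5P: (13, 8) + (12, 13). λ = (13 - 8)/(12 - 13) ≡ 5/16 mod 17. 16⁻¹ ≡ 16 (mod 17) since 16·16 = 256 ≡ 1, so λ ≡ 12.
  x = λ² - 13 - 12 = 144 - 25 ≡ 0; y = λ·(13 - 0) - 8 ≡ 12. → (0, 12)
6P: (0, 12) + (12, 13). λ = (13 - 12)/(12 - 0) ≡ 1/12 mod 17. 12⁻¹ ≡ 10 (mod 17) since 12·10 = 120 ≡ 1, so λ ≡ 10.
  x = λ² - 0 - 12 = 100 - 12 ≡ 3; y = λ·(0 - 3) - 12 ≡ 9. → (3, 9)
7P: (3, 9) + (12, 13). λ = (13 - 9)/(12 - 3) ≡ 4/9 mod 17. 9⁻¹ ≡ 2 (mod 17), so λ ≡ 8.
  x = λ² - 3 - 12 = 64 - 15 ≡ 15; y = λ·(3 - 15) - 9 ≡ 14. → (15, 14)

(15, 14)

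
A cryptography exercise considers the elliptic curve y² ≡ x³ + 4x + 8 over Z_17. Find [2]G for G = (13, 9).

tangent at (13, 9): λ = (3·13² + 4)/(2·9) ≡ 1/1. 1⁻¹ ≡ 1 (mod 17), so λ ≡ 1·1 ≡ 1.
  x = λ² - 13 - 13 = 1 - 26 ≡ 9; y = λ·(13 - 9) - 9 ≡ 12. → (9, 12)

(9, 12)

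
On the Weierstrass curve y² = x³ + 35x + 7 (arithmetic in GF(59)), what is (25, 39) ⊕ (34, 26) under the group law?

(5, 37)

(25, 39) + (34, 26). λ = (26 - 39)/(34 - 25) ≡ 46/9 mod 59. 9⁻¹ ≡ 46 (mod 59) since 9·46 = 414 ≡ 1, so λ ≡ 51.
  x = λ² - 25 - 34 = 2601 - 59 ≡ 5; y = λ·(25 - 5) - 39 ≡ 37. → (5, 37)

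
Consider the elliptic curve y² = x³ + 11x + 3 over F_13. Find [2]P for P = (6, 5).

(0, 4)

tangent at (6, 5): λ = (3·6² + 11)/(2·5) ≡ 2/10. 10⁻¹ ≡ 4 (mod 13), so λ ≡ 2·4 ≡ 8.
  x = λ² - 6 - 6 = 64 - 12 ≡ 0; y = λ·(6 - 0) - 5 ≡ 4. → (0, 4)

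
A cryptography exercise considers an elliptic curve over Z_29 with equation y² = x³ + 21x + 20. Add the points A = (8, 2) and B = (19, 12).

(8, 2) + (19, 12). λ = (12 - 2)/(19 - 8) ≡ 10/11 mod 29. 11⁻¹ ≡ 8 (mod 29) since 11·8 = 88 ≡ 1, so λ ≡ 22.
  x = λ² - 8 - 19 = 484 - 27 ≡ 22; y = λ·(8 - 22) - 2 ≡ 9. → (22, 9)

(22, 9)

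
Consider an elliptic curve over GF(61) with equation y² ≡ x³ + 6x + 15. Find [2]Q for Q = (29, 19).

tangent at (29, 19): λ = (3·29² + 6)/(2·19) ≡ 28/38. 38⁻¹ ≡ 53 (mod 61) since 38·53 = 2014 ≡ 1, so λ ≡ 28·53 ≡ 20.
  x = λ² - 29 - 29 = 400 - 58 ≡ 37; y = λ·(29 - 37) - 19 ≡ 4. → (37, 4)

(37, 4)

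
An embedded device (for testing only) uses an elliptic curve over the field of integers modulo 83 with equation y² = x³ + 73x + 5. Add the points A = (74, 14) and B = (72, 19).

(47, 43)

(74, 14) + (72, 19). λ = (19 - 14)/(72 - 74) ≡ 5/81 mod 83. 81⁻¹ ≡ 41 (mod 83), so λ ≡ 39.
  x = λ² - 74 - 72 = 1521 - 146 ≡ 47; y = λ·(74 - 47) - 14 ≡ 43. → (47, 43)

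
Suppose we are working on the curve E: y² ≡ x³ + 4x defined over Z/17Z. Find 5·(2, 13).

Write Q = (2, 13).
Double-and-add on 5 = (101)₂. Start with Q = (2, 13) for the leading 1-bit.
double: tangent at (2, 13): λ = (3·2² + 4)/(2·13) ≡ 16/9. 9⁻¹ ≡ 2 (mod 17), so λ ≡ 16·2 ≡ 15.
  x = λ² - 2 - 2 = 225 - 4 ≡ 0; y = λ·(2 - 0) - 13 ≡ 0. → (0, 0)
double: (0, 0) + (0, 0): same x and y₁ ≡ -y₂, so the sum is O.
add Q: O + (2, 13) = (2, 13) (identity).

(2, 13)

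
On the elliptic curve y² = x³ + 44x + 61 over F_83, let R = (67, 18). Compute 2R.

tangent at (67, 18): λ = (3·67² + 44)/(2·18) ≡ 65/36. 36⁻¹ ≡ 30 (mod 83) since 36·30 = 1080 ≡ 1, so λ ≡ 65·30 ≡ 41.
  x = λ² - 67 - 67 = 1681 - 134 ≡ 53; y = λ·(67 - 53) - 18 ≡ 58. → (53, 58)

(53, 58)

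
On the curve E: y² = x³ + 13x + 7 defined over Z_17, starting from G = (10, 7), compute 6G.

Repeated addition: build up to 6G.
2G: tangent at (10, 7): λ = (3·10² + 13)/(2·7) ≡ 7/14. 14⁻¹ ≡ 11 (mod 17), so λ ≡ 7·11 ≡ 9.
  x = λ² - 10 - 10 = 81 - 20 ≡ 10; y = λ·(10 - 10) - 7 ≡ 10. → (10, 10)
3G: (10, 10) + (10, 7): same x and y₁ ≡ -y₂, so the sum is ∞.
4G: ∞ + (10, 7) = (10, 7) (identity).
5G: tangent at (10, 7): λ = (3·10² + 13)/(2·7) ≡ 7/14. 14⁻¹ ≡ 11 (mod 17), so λ ≡ 7·11 ≡ 9.
  x = λ² - 10 - 10 = 81 - 20 ≡ 10; y = λ·(10 - 10) - 7 ≡ 10. → (10, 10)
6G: (10, 10) + (10, 7): same x and y₁ ≡ -y₂, so the sum is ∞.

O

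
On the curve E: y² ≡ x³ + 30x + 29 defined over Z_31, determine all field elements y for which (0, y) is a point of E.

none

x³ + 30x + 29 = 29 ≡ 29 (mod 31).
29 is a non-residue mod 31; no y exists.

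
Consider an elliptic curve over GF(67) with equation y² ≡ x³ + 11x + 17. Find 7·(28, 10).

Write P = (28, 10).
Double-and-add on 7 = (111)₂. Start with P = (28, 10) for the leading 1-bit.
double: tangent at (28, 10): λ = (3·28² + 11)/(2·10) ≡ 18/20. 20⁻¹ ≡ 57 (mod 67) since 20·57 = 1140 ≡ 1, so λ ≡ 18·57 ≡ 21.
  x = λ² - 28 - 28 = 441 - 56 ≡ 50; y = λ·(28 - 50) - 10 ≡ 64. → (50, 64)
add P: (50, 64) + (28, 10). λ = (10 - 64)/(28 - 50) ≡ 13/45 mod 67. 45⁻¹ ≡ 3 (mod 67) since 45·3 = 135 ≡ 1, so λ ≡ 39.
  x = λ² - 50 - 28 = 1521 - 78 ≡ 36; y = λ·(50 - 36) - 64 ≡ 13. → (36, 13)
double: tangent at (36, 13): λ = (3·36² + 11)/(2·13) ≡ 13/26. 26⁻¹ ≡ 49 (mod 67), so λ ≡ 13·49 ≡ 34.
  x = λ² - 36 - 36 = 1156 - 72 ≡ 12; y = λ·(36 - 12) - 13 ≡ 66. → (12, 66)
add P: (12, 66) + (28, 10). λ = (10 - 66)/(28 - 12) ≡ 11/16 mod 67. 16⁻¹ ≡ 21 (mod 67) since 16·21 = 336 ≡ 1, so λ ≡ 30.
  x = λ² - 12 - 28 = 900 - 40 ≡ 56; y = λ·(12 - 56) - 66 ≡ 21. → (56, 21)

(56, 21)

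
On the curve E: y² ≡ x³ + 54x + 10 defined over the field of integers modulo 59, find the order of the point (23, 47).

4

2P: tangent at (23, 47): λ = (3·23² + 54)/(2·47) ≡ 48/35. 35⁻¹ ≡ 27 (mod 59) since 35·27 = 945 ≡ 1, so λ ≡ 48·27 ≡ 57.
  x = λ² - 23 - 23 = 3249 - 46 ≡ 17; y = λ·(23 - 17) - 47 ≡ 0. → (17, 0)
3P: (17, 0) + (23, 47). λ = (47 - 0)/(23 - 17) ≡ 47/6 mod 59. 6⁻¹ ≡ 10 (mod 59), so λ ≡ 57.
  x = λ² - 17 - 23 = 3249 - 40 ≡ 23; y = λ·(17 - 23) - 0 ≡ 12. → (23, 12)
4P: (23, 12) + (23, 47): same x and y₁ ≡ -y₂, so the sum is ∞.
4P = ∞, so the order is 4.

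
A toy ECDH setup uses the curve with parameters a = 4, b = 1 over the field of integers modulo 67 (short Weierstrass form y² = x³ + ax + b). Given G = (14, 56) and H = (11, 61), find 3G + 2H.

First 3G:
Repeated addition: build up to 3G.
2G: tangent at (14, 56): λ = (3·14² + 4)/(2·56) ≡ 56/45. 45⁻¹ ≡ 3 (mod 67), so λ ≡ 56·3 ≡ 34.
  x = λ² - 14 - 14 = 1156 - 28 ≡ 56; y = λ·(14 - 56) - 56 ≡ 57. → (56, 57)
3G: (56, 57) + (14, 56). λ = (56 - 57)/(14 - 56) ≡ 66/25 mod 67. 25⁻¹ ≡ 59 (mod 67) since 25·59 = 1475 ≡ 1, so λ ≡ 8.
  x = λ² - 56 - 14 = 64 - 70 ≡ 61; y = λ·(56 - 61) - 57 ≡ 37. → (61, 37)
3G = (61, 37).
Next 2H:
Repeated addition: build up to 2H.
2H: tangent at (11, 61): λ = (3·11² + 4)/(2·61) ≡ 32/55. 55⁻¹ ≡ 39 (mod 67) since 55·39 = 2145 ≡ 1, so λ ≡ 32·39 ≡ 42.
  x = λ² - 11 - 11 = 1764 - 22 ≡ 0; y = λ·(11 - 0) - 61 ≡ 66. → (0, 66)
2H = (0, 66).
Finally 3G + 2H:
(61, 37) + (0, 66). λ = (66 - 37)/(0 - 61) ≡ 29/6 mod 67. 6⁻¹ ≡ 56 (mod 67), so λ ≡ 16.
  x = λ² - 61 - 0 = 256 - 61 ≡ 61; y = λ·(61 - 61) - 37 ≡ 30. → (61, 30)

(61, 30)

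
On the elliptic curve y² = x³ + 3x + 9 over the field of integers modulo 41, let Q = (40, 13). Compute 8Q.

Repeated addition: build up to 8Q.
2Q: tangent at (40, 13): λ = (3·40² + 3)/(2·13) ≡ 6/26. 26⁻¹ ≡ 30 (mod 41), so λ ≡ 6·30 ≡ 16.
  x = λ² - 40 - 40 = 256 - 80 ≡ 12; y = λ·(40 - 12) - 13 ≡ 25. → (12, 25)
3Q: (12, 25) + (40, 13). λ = (13 - 25)/(40 - 12) ≡ 29/28 mod 41. 28⁻¹ ≡ 22 (mod 41), so λ ≡ 23.
  x = λ² - 12 - 40 = 529 - 52 ≡ 26; y = λ·(12 - 26) - 25 ≡ 22. → (26, 22)
4Q: (26, 22) + (40, 13). λ = (13 - 22)/(40 - 26) ≡ 32/14 mod 41. 14⁻¹ ≡ 3 (mod 41), so λ ≡ 14.
  x = λ² - 26 - 40 = 196 - 66 ≡ 7; y = λ·(26 - 7) - 22 ≡ 39. → (7, 39)
5Q: (7, 39) + (40, 13). λ = (13 - 39)/(40 - 7) ≡ 15/33 mod 41. 33⁻¹ ≡ 5 (mod 41), so λ ≡ 34.
  x = λ² - 7 - 40 = 1156 - 47 ≡ 2; y = λ·(7 - 2) - 39 ≡ 8. → (2, 8)
6Q: (2, 8) + (40, 13). λ = (13 - 8)/(40 - 2) ≡ 5/38 mod 41. 38⁻¹ ≡ 27 (mod 41) since 38·27 = 1026 ≡ 1, so λ ≡ 12.
  x = λ² - 2 - 40 = 144 - 42 ≡ 20; y = λ·(2 - 20) - 8 ≡ 22. → (20, 22)
7Q: (20, 22) + (40, 13). λ = (13 - 22)/(40 - 20) ≡ 32/20 mod 41. 20⁻¹ ≡ 39 (mod 41), so λ ≡ 18.
  x = λ² - 20 - 40 = 324 - 60 ≡ 18; y = λ·(20 - 18) - 22 ≡ 14. → (18, 14)
8Q: (18, 14) + (40, 13). λ = (13 - 14)/(40 - 18) ≡ 40/22 mod 41. 22⁻¹ ≡ 28 (mod 41), so λ ≡ 13.
  x = λ² - 18 - 40 = 169 - 58 ≡ 29; y = λ·(18 - 29) - 14 ≡ 7. → (29, 7)

(29, 7)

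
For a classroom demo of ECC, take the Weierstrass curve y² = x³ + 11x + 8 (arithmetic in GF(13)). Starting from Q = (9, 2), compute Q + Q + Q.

Repeated addition: build up to 3Q.
2Q: tangent at (9, 2): λ = (3·9² + 11)/(2·2) ≡ 7/4. 4⁻¹ ≡ 10 (mod 13), so λ ≡ 7·10 ≡ 5.
  x = λ² - 9 - 9 = 25 - 18 ≡ 7; y = λ·(9 - 7) - 2 ≡ 8. → (7, 8)
3Q: (7, 8) + (9, 2). λ = (2 - 8)/(9 - 7) ≡ 7/2 mod 13. 2⁻¹ ≡ 7 (mod 13), so λ ≡ 10.
  x = λ² - 7 - 9 = 100 - 16 ≡ 6; y = λ·(7 - 6) - 8 ≡ 2. → (6, 2)

(6, 2)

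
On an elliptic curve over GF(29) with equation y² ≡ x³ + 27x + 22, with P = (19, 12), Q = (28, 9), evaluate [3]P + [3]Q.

(4, 7)

First 3P:
Repeated addition: build up to 3P.
2P: tangent at (19, 12): λ = (3·19² + 27)/(2·12) ≡ 8/24. 24⁻¹ ≡ 23 (mod 29), so λ ≡ 8·23 ≡ 10.
  x = λ² - 19 - 19 = 100 - 38 ≡ 4; y = λ·(19 - 4) - 12 ≡ 22. → (4, 22)
3P: (4, 22) + (19, 12). λ = (12 - 22)/(19 - 4) ≡ 19/15 mod 29. 15⁻¹ ≡ 2 (mod 29) since 15·2 = 30 ≡ 1, so λ ≡ 9.
  x = λ² - 4 - 19 = 81 - 23 ≡ 0; y = λ·(4 - 0) - 22 ≡ 14. → (0, 14)
3P = (0, 14).
Next 3Q:
Repeated addition: build up to 3Q.
2Q: tangent at (28, 9): λ = (3·28² + 27)/(2·9) ≡ 1/18. 18⁻¹ ≡ 21 (mod 29), so λ ≡ 1·21 ≡ 21.
  x = λ² - 28 - 28 = 441 - 56 ≡ 8; y = λ·(28 - 8) - 9 ≡ 5. → (8, 5)
3Q: (8, 5) + (28, 9). λ = (9 - 5)/(28 - 8) ≡ 4/20 mod 29. 20⁻¹ ≡ 16 (mod 29) since 20·16 = 320 ≡ 1, so λ ≡ 6.
  x = λ² - 8 - 28 = 36 - 36 ≡ 0; y = λ·(8 - 0) - 5 ≡ 14. → (0, 14)
3Q = (0, 14).
Finally 3P + 3Q:
tangent at (0, 14): λ = (3·0² + 27)/(2·14) ≡ 27/28. 28⁻¹ ≡ 28 (mod 29), so λ ≡ 27·28 ≡ 2.
  x = λ² - 0 - 0 = 4 - 0 ≡ 4; y = λ·(0 - 4) - 14 ≡ 7. → (4, 7)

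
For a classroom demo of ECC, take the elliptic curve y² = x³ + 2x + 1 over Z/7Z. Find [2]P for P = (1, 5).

(0, 6)

tangent at (1, 5): λ = (3·1² + 2)/(2·5) ≡ 5/3. 3⁻¹ ≡ 5 (mod 7) since 3·5 = 15 ≡ 1, so λ ≡ 5·5 ≡ 4.
  x = λ² - 1 - 1 = 16 - 2 ≡ 0; y = λ·(1 - 0) - 5 ≡ 6. → (0, 6)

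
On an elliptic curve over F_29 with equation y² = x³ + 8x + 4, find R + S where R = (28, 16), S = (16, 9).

(23, 28)

(28, 16) + (16, 9). λ = (9 - 16)/(16 - 28) ≡ 22/17 mod 29. 17⁻¹ ≡ 12 (mod 29) since 17·12 = 204 ≡ 1, so λ ≡ 3.
  x = λ² - 28 - 16 = 9 - 44 ≡ 23; y = λ·(28 - 23) - 16 ≡ 28. → (23, 28)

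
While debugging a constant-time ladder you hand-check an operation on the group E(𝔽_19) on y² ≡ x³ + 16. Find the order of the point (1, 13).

9

2P: tangent at (1, 13): λ = (3·1² + 0)/(2·13) ≡ 3/7. 7⁻¹ ≡ 11 (mod 19), so λ ≡ 3·11 ≡ 14.
  x = λ² - 1 - 1 = 196 - 2 ≡ 4; y = λ·(1 - 4) - 13 ≡ 2. → (4, 2)
3P: (4, 2) + (1, 13). λ = (13 - 2)/(1 - 4) ≡ 11/16 mod 19. 16⁻¹ ≡ 6 (mod 19), so λ ≡ 9.
  x = λ² - 4 - 1 = 81 - 5 ≡ 0; y = λ·(4 - 0) - 2 ≡ 15. → (0, 15)
4P: (0, 15) + (1, 13). λ = (13 - 15)/(1 - 0) ≡ 17/1 mod 19. 1⁻¹ ≡ 1 (mod 19) since 1·1 = 1 ≡ 1, so λ ≡ 17.
  x = λ² - 0 - 1 = 289 - 1 ≡ 3; y = λ·(0 - 3) - 15 ≡ 10. → (3, 10)
5P: (3, 10) + (1, 13). λ = (13 - 10)/(1 - 3) ≡ 3/17 mod 19. 17⁻¹ ≡ 9 (mod 19), so λ ≡ 8.
  x = λ² - 3 - 1 = 64 - 4 ≡ 3; y = λ·(3 - 3) - 10 ≡ 9. → (3, 9)
6P: (3, 9) + (1, 13). λ = (13 - 9)/(1 - 3) ≡ 4/17 mod 19. 17⁻¹ ≡ 9 (mod 19), so λ ≡ 17.
  x = λ² - 3 - 1 = 289 - 4 ≡ 0; y = λ·(3 - 0) - 9 ≡ 4. → (0, 4)
7P: (0, 4) + (1, 13). λ = (13 - 4)/(1 - 0) ≡ 9/1 mod 19. 1⁻¹ ≡ 1 (mod 19) since 1·1 = 1 ≡ 1, so λ ≡ 9.
  x = λ² - 0 - 1 = 81 - 1 ≡ 4; y = λ·(0 - 4) - 4 ≡ 17. → (4, 17)
8P: (4, 17) + (1, 13). λ = (13 - 17)/(1 - 4) ≡ 15/16 mod 19. 16⁻¹ ≡ 6 (mod 19), so λ ≡ 14.
  x = λ² - 4 - 1 = 196 - 5 ≡ 1; y = λ·(4 - 1) - 17 ≡ 6. → (1, 6)
9P: (1, 6) + (1, 13): same x and y₁ ≡ -y₂, so the sum is ∞.
9P = ∞, so the order is 9.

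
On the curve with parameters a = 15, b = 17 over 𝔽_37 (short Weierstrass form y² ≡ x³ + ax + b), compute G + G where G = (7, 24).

(13, 2)

tangent at (7, 24): λ = (3·7² + 15)/(2·24) ≡ 14/11. 11⁻¹ ≡ 27 (mod 37), so λ ≡ 14·27 ≡ 8.
  x = λ² - 7 - 7 = 64 - 14 ≡ 13; y = λ·(7 - 13) - 24 ≡ 2. → (13, 2)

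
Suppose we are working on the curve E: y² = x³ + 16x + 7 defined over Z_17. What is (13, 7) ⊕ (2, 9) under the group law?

(4, 13)

(13, 7) + (2, 9). λ = (9 - 7)/(2 - 13) ≡ 2/6 mod 17. 6⁻¹ ≡ 3 (mod 17), so λ ≡ 6.
  x = λ² - 13 - 2 = 36 - 15 ≡ 4; y = λ·(13 - 4) - 7 ≡ 13. → (4, 13)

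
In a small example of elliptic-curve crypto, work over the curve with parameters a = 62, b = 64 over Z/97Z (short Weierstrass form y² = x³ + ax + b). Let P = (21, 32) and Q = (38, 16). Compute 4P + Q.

(2, 83)

First 4P:
Double-and-add on 4 = (100)₂. Start with P = (21, 32) for the leading 1-bit.
double: tangent at (21, 32): λ = (3·21² + 62)/(2·32) ≡ 27/64. 64⁻¹ ≡ 47 (mod 97) since 64·47 = 3008 ≡ 1, so λ ≡ 27·47 ≡ 8.
  x = λ² - 21 - 21 = 64 - 42 ≡ 22; y = λ·(21 - 22) - 32 ≡ 57. → (22, 57)
double: tangent at (22, 57): λ = (3·22² + 62)/(2·57) ≡ 59/17. 17⁻¹ ≡ 40 (mod 97), so λ ≡ 59·40 ≡ 32.
  x = λ² - 22 - 22 = 1024 - 44 ≡ 10; y = λ·(22 - 10) - 57 ≡ 36. → (10, 36)
4P = (10, 36).
Finally 4P + Q:
(10, 36) + (38, 16). λ = (16 - 36)/(38 - 10) ≡ 77/28 mod 97. 28⁻¹ ≡ 52 (mod 97) since 28·52 = 1456 ≡ 1, so λ ≡ 27.
  x = λ² - 10 - 38 = 729 - 48 ≡ 2; y = λ·(10 - 2) - 36 ≡ 83. → (2, 83)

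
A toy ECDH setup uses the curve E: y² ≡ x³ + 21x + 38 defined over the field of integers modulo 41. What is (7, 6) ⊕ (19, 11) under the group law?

(7, 6) + (19, 11). λ = (11 - 6)/(19 - 7) ≡ 5/12 mod 41. 12⁻¹ ≡ 24 (mod 41) since 12·24 = 288 ≡ 1, so λ ≡ 38.
  x = λ² - 7 - 19 = 1444 - 26 ≡ 24; y = λ·(7 - 24) - 6 ≡ 4. → (24, 4)

(24, 4)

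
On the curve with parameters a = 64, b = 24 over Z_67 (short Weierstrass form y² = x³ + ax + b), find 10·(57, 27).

Write Q = (57, 27).
Repeated addition: build up to 10Q.
2Q: tangent at (57, 27): λ = (3·57² + 64)/(2·27) ≡ 29/54. 54⁻¹ ≡ 36 (mod 67) since 54·36 = 1944 ≡ 1, so λ ≡ 29·36 ≡ 39.
  x = λ² - 57 - 57 = 1521 - 114 ≡ 0; y = λ·(57 - 0) - 27 ≡ 52. → (0, 52)
3Q: (0, 52) + (57, 27). λ = (27 - 52)/(57 - 0) ≡ 42/57 mod 67. 57⁻¹ ≡ 20 (mod 67) since 57·20 = 1140 ≡ 1, so λ ≡ 36.
  x = λ² - 0 - 57 = 1296 - 57 ≡ 33; y = λ·(0 - 33) - 52 ≡ 33. → (33, 33)
4Q: (33, 33) + (57, 27). λ = (27 - 33)/(57 - 33) ≡ 61/24 mod 67. 24⁻¹ ≡ 14 (mod 67), so λ ≡ 50.
  x = λ² - 33 - 57 = 2500 - 90 ≡ 65; y = λ·(33 - 65) - 33 ≡ 42. → (65, 42)
5Q: (65, 42) + (57, 27). λ = (27 - 42)/(57 - 65) ≡ 52/59 mod 67. 59⁻¹ ≡ 25 (mod 67), so λ ≡ 27.
  x = λ² - 65 - 57 = 729 - 122 ≡ 4; y = λ·(65 - 4) - 42 ≡ 64. → (4, 64)
6Q: (4, 64) + (57, 27). λ = (27 - 64)/(57 - 4) ≡ 30/53 mod 67. 53⁻¹ ≡ 43 (mod 67) since 53·43 = 2279 ≡ 1, so λ ≡ 17.
  x = λ² - 4 - 57 = 289 - 61 ≡ 27; y = λ·(4 - 27) - 64 ≡ 14. → (27, 14)
7Q: (27, 14) + (57, 27). λ = (27 - 14)/(57 - 27) ≡ 13/30 mod 67. 30⁻¹ ≡ 38 (mod 67) since 30·38 = 1140 ≡ 1, so λ ≡ 25.
  x = λ² - 27 - 57 = 625 - 84 ≡ 5; y = λ·(27 - 5) - 14 ≡ 0. → (5, 0)
8Q: (5, 0) + (57, 27). λ = (27 - 0)/(57 - 5) ≡ 27/52 mod 67. 52⁻¹ ≡ 58 (mod 67), so λ ≡ 25.
  x = λ² - 5 - 57 = 625 - 62 ≡ 27; y = λ·(5 - 27) - 0 ≡ 53. → (27, 53)
9Q: (27, 53) + (57, 27). λ = (27 - 53)/(57 - 27) ≡ 41/30 mod 67. 30⁻¹ ≡ 38 (mod 67) since 30·38 = 1140 ≡ 1, so λ ≡ 17.
  x = λ² - 27 - 57 = 289 - 84 ≡ 4; y = λ·(27 - 4) - 53 ≡ 3. → (4, 3)
10Q: (4, 3) + (57, 27). λ = (27 - 3)/(57 - 4) ≡ 24/53 mod 67. 53⁻¹ ≡ 43 (mod 67) since 53·43 = 2279 ≡ 1, so λ ≡ 27.
  x = λ² - 4 - 57 = 729 - 61 ≡ 65; y = λ·(4 - 65) - 3 ≡ 25. → (65, 25)

(65, 25)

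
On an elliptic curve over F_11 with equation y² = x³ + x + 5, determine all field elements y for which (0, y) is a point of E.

4, 7

x³ + 1x + 5 = 5 ≡ 5 (mod 11).
Square roots of 5 mod 11: 4 and 7 (since 4² = 16 ≡ 5).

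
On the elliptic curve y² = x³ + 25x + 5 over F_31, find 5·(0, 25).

(18, 26)

Write G = (0, 25).
Repeated addition: build up to 5G.
2G: tangent at (0, 25): λ = (3·0² + 25)/(2·25) ≡ 25/19. 19⁻¹ ≡ 18 (mod 31) since 19·18 = 342 ≡ 1, so λ ≡ 25·18 ≡ 16.
  x = λ² - 0 - 0 = 256 - 0 ≡ 8; y = λ·(0 - 8) - 25 ≡ 2. → (8, 2)
3G: (8, 2) + (0, 25). λ = (25 - 2)/(0 - 8) ≡ 23/23 mod 31. 23⁻¹ ≡ 27 (mod 31) since 23·27 = 621 ≡ 1, so λ ≡ 1.
  x = λ² - 8 - 0 = 1 - 8 ≡ 24; y = λ·(8 - 24) - 2 ≡ 13. → (24, 13)
4G: (24, 13) + (0, 25). λ = (25 - 13)/(0 - 24) ≡ 12/7 mod 31. 7⁻¹ ≡ 9 (mod 31) since 7·9 = 63 ≡ 1, so λ ≡ 15.
  x = λ² - 24 - 0 = 225 - 24 ≡ 15; y = λ·(24 - 15) - 13 ≡ 29. → (15, 29)
5G: (15, 29) + (0, 25). λ = (25 - 29)/(0 - 15) ≡ 27/16 mod 31. 16⁻¹ ≡ 2 (mod 31), so λ ≡ 23.
  x = λ² - 15 - 0 = 529 - 15 ≡ 18; y = λ·(15 - 18) - 29 ≡ 26. → (18, 26)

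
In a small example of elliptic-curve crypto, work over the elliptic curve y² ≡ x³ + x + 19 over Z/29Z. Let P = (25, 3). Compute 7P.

Repeated addition: build up to 7P.
2P: tangent at (25, 3): λ = (3·25² + 1)/(2·3) ≡ 20/6. 6⁻¹ ≡ 5 (mod 29), so λ ≡ 20·5 ≡ 13.
  x = λ² - 25 - 25 = 169 - 50 ≡ 3; y = λ·(25 - 3) - 3 ≡ 22. → (3, 22)
3P: (3, 22) + (25, 3). λ = (3 - 22)/(25 - 3) ≡ 10/22 mod 29. 22⁻¹ ≡ 4 (mod 29) since 22·4 = 88 ≡ 1, so λ ≡ 11.
  x = λ² - 3 - 25 = 121 - 28 ≡ 6; y = λ·(3 - 6) - 22 ≡ 3. → (6, 3)
4P: (6, 3) + (25, 3). λ = (3 - 3)/(25 - 6) ≡ 0/19 mod 29. 19⁻¹ ≡ 26 (mod 29), so λ ≡ 0.
  x = λ² - 6 - 25 = 0 - 31 ≡ 27; y = λ·(6 - 27) - 3 ≡ 26. → (27, 26)
5P: (27, 26) + (25, 3). λ = (3 - 26)/(25 - 27) ≡ 6/27 mod 29. 27⁻¹ ≡ 14 (mod 29) since 27·14 = 378 ≡ 1, so λ ≡ 26.
  x = λ² - 27 - 25 = 676 - 52 ≡ 15; y = λ·(27 - 15) - 26 ≡ 25. → (15, 25)
6P: (15, 25) + (25, 3). λ = (3 - 25)/(25 - 15) ≡ 7/10 mod 29. 10⁻¹ ≡ 3 (mod 29), so λ ≡ 21.
  x = λ² - 15 - 25 = 441 - 40 ≡ 24; y = λ·(15 - 24) - 25 ≡ 18. → (24, 18)
7P: (24, 18) + (25, 3). λ = (3 - 18)/(25 - 24) ≡ 14/1 mod 29. 1⁻¹ ≡ 1 (mod 29) since 1·1 = 1 ≡ 1, so λ ≡ 14.
  x = λ² - 24 - 25 = 196 - 49 ≡ 2; y = λ·(24 - 2) - 18 ≡ 0. → (2, 0)

(2, 0)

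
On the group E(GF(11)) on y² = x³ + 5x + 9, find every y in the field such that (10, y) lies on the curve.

5, 6

x³ + 5x + 9 = 1059 ≡ 3 (mod 11).
Square roots of 3 mod 11: 5 and 6 (since 5² = 25 ≡ 3).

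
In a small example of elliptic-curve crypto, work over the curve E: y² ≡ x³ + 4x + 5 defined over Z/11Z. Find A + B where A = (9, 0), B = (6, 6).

(0, 4)

(9, 0) + (6, 6). λ = (6 - 0)/(6 - 9) ≡ 6/8 mod 11. 8⁻¹ ≡ 7 (mod 11), so λ ≡ 9.
  x = λ² - 9 - 6 = 81 - 15 ≡ 0; y = λ·(9 - 0) - 0 ≡ 4. → (0, 4)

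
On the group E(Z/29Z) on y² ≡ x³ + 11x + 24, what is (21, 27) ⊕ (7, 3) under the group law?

(21, 27) + (7, 3). λ = (3 - 27)/(7 - 21) ≡ 5/15 mod 29. 15⁻¹ ≡ 2 (mod 29), so λ ≡ 10.
  x = λ² - 21 - 7 = 100 - 28 ≡ 14; y = λ·(21 - 14) - 27 ≡ 14. → (14, 14)

(14, 14)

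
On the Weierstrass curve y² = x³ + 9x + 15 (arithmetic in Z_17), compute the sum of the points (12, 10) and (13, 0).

(7, 8)

(12, 10) + (13, 0). λ = (0 - 10)/(13 - 12) ≡ 7/1 mod 17. 1⁻¹ ≡ 1 (mod 17), so λ ≡ 7.
  x = λ² - 12 - 13 = 49 - 25 ≡ 7; y = λ·(12 - 7) - 10 ≡ 8. → (7, 8)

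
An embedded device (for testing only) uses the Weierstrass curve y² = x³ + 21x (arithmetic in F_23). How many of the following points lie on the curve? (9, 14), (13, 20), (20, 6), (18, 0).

(9, 14): 14² ≡ 12, rhs ≡ 21 → off.
(13, 20): 20² ≡ 9, rhs ≡ 9 → on.
(20, 6): 6² ≡ 13, rhs ≡ 2 → off.
(18, 0): 0² ≡ 0, rhs ≡ 0 → on.

2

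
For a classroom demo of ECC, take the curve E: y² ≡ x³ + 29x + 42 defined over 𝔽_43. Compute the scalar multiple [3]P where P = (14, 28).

(12, 21)

Repeated addition: build up to 3P.
2P: tangent at (14, 28): λ = (3·14² + 29)/(2·28) ≡ 15/13. 13⁻¹ ≡ 10 (mod 43), so λ ≡ 15·10 ≡ 21.
  x = λ² - 14 - 14 = 441 - 28 ≡ 26; y = λ·(14 - 26) - 28 ≡ 21. → (26, 21)
3P: (26, 21) + (14, 28). λ = (28 - 21)/(14 - 26) ≡ 7/31 mod 43. 31⁻¹ ≡ 25 (mod 43) since 31·25 = 775 ≡ 1, so λ ≡ 3.
  x = λ² - 26 - 14 = 9 - 40 ≡ 12; y = λ·(26 - 12) - 21 ≡ 21. → (12, 21)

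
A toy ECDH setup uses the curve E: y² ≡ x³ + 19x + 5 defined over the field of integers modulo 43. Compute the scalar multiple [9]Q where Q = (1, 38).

Repeated addition: build up to 9Q.
2Q: tangent at (1, 38): λ = (3·1² + 19)/(2·38) ≡ 22/33. 33⁻¹ ≡ 30 (mod 43) since 33·30 = 990 ≡ 1, so λ ≡ 22·30 ≡ 15.
  x = λ² - 1 - 1 = 225 - 2 ≡ 8; y = λ·(1 - 8) - 38 ≡ 29. → (8, 29)
3Q: (8, 29) + (1, 38). λ = (38 - 29)/(1 - 8) ≡ 9/36 mod 43. 36⁻¹ ≡ 6 (mod 43) since 36·6 = 216 ≡ 1, so λ ≡ 11.
  x = λ² - 8 - 1 = 121 - 9 ≡ 26; y = λ·(8 - 26) - 29 ≡ 31. → (26, 31)
4Q: (26, 31) + (1, 38). λ = (38 - 31)/(1 - 26) ≡ 7/18 mod 43. 18⁻¹ ≡ 12 (mod 43), so λ ≡ 41.
  x = λ² - 26 - 1 = 1681 - 27 ≡ 20; y = λ·(26 - 20) - 31 ≡ 0. → (20, 0)
5Q: (20, 0) + (1, 38). λ = (38 - 0)/(1 - 20) ≡ 38/24 mod 43. 24⁻¹ ≡ 9 (mod 43), so λ ≡ 41.
  x = λ² - 20 - 1 = 1681 - 21 ≡ 26; y = λ·(20 - 26) - 0 ≡ 12. → (26, 12)
6Q: (26, 12) + (1, 38). λ = (38 - 12)/(1 - 26) ≡ 26/18 mod 43. 18⁻¹ ≡ 12 (mod 43) since 18·12 = 216 ≡ 1, so λ ≡ 11.
  x = λ² - 26 - 1 = 121 - 27 ≡ 8; y = λ·(26 - 8) - 12 ≡ 14. → (8, 14)
7Q: (8, 14) + (1, 38). λ = (38 - 14)/(1 - 8) ≡ 24/36 mod 43. 36⁻¹ ≡ 6 (mod 43), so λ ≡ 15.
  x = λ² - 8 - 1 = 225 - 9 ≡ 1; y = λ·(8 - 1) - 14 ≡ 5. → (1, 5)
8Q: (1, 5) + (1, 38): same x and y₁ ≡ -y₂, so the sum is O.
9Q: O + (1, 38) = (1, 38) (identity).

(1, 38)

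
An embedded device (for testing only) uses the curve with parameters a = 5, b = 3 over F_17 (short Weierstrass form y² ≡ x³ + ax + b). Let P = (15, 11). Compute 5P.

(10, 4)

Repeated addition: build up to 5P.
2P: tangent at (15, 11): λ = (3·15² + 5)/(2·11) ≡ 0/5. 5⁻¹ ≡ 7 (mod 17), so λ ≡ 0·7 ≡ 0.
  x = λ² - 15 - 15 = 0 - 30 ≡ 4; y = λ·(15 - 4) - 11 ≡ 6. → (4, 6)
3P: (4, 6) + (15, 11). λ = (11 - 6)/(15 - 4) ≡ 5/11 mod 17. 11⁻¹ ≡ 14 (mod 17) since 11·14 = 154 ≡ 1, so λ ≡ 2.
  x = λ² - 4 - 15 = 4 - 19 ≡ 2; y = λ·(4 - 2) - 6 ≡ 15. → (2, 15)
4P: (2, 15) + (15, 11). λ = (11 - 15)/(15 - 2) ≡ 13/13 mod 17. 13⁻¹ ≡ 4 (mod 17), so λ ≡ 1.
  x = λ² - 2 - 15 = 1 - 17 ≡ 1; y = λ·(2 - 1) - 15 ≡ 3. → (1, 3)
5P: (1, 3) + (15, 11). λ = (11 - 3)/(15 - 1) ≡ 8/14 mod 17. 14⁻¹ ≡ 11 (mod 17) since 14·11 = 154 ≡ 1, so λ ≡ 3.
  x = λ² - 1 - 15 = 9 - 16 ≡ 10; y = λ·(1 - 10) - 3 ≡ 4. → (10, 4)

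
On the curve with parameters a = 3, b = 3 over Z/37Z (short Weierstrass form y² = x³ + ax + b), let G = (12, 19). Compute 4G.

Repeated addition: build up to 4G.
2G: tangent at (12, 19): λ = (3·12² + 3)/(2·19) ≡ 28/1. 1⁻¹ ≡ 1 (mod 37), so λ ≡ 28·1 ≡ 28.
  x = λ² - 12 - 12 = 784 - 24 ≡ 20; y = λ·(12 - 20) - 19 ≡ 16. → (20, 16)
3G: (20, 16) + (12, 19). λ = (19 - 16)/(12 - 20) ≡ 3/29 mod 37. 29⁻¹ ≡ 23 (mod 37), so λ ≡ 32.
  x = λ² - 20 - 12 = 1024 - 32 ≡ 30; y = λ·(20 - 30) - 16 ≡ 34. → (30, 34)
4G: (30, 34) + (12, 19). λ = (19 - 34)/(12 - 30) ≡ 22/19 mod 37. 19⁻¹ ≡ 2 (mod 37), so λ ≡ 7.
  x = λ² - 30 - 12 = 49 - 42 ≡ 7; y = λ·(30 - 7) - 34 ≡ 16. → (7, 16)

(7, 16)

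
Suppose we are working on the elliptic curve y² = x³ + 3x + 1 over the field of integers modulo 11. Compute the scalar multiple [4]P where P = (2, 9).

(9, 8)

Repeated addition: build up to 4P.
2P: tangent at (2, 9): λ = (3·2² + 3)/(2·9) ≡ 4/7. 7⁻¹ ≡ 8 (mod 11), so λ ≡ 4·8 ≡ 10.
  x = λ² - 2 - 2 = 100 - 4 ≡ 8; y = λ·(2 - 8) - 9 ≡ 8. → (8, 8)
3P: (8, 8) + (2, 9). λ = (9 - 8)/(2 - 8) ≡ 1/5 mod 11. 5⁻¹ ≡ 9 (mod 11), so λ ≡ 9.
  x = λ² - 8 - 2 = 81 - 10 ≡ 5; y = λ·(8 - 5) - 8 ≡ 8. → (5, 8)
4P: (5, 8) + (2, 9). λ = (9 - 8)/(2 - 5) ≡ 1/8 mod 11. 8⁻¹ ≡ 7 (mod 11), so λ ≡ 7.
  x = λ² - 5 - 2 = 49 - 7 ≡ 9; y = λ·(5 - 9) - 8 ≡ 8. → (9, 8)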